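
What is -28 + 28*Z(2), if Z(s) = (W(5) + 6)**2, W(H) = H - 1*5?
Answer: 980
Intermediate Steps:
W(H) = -5 + H (W(H) = H - 5 = -5 + H)
Z(s) = 36 (Z(s) = ((-5 + 5) + 6)**2 = (0 + 6)**2 = 6**2 = 36)
-28 + 28*Z(2) = -28 + 28*36 = -28 + 1008 = 980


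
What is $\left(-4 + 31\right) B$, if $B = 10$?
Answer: $270$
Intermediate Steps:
$\left(-4 + 31\right) B = \left(-4 + 31\right) 10 = 27 \cdot 10 = 270$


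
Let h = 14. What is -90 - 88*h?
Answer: -1322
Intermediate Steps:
-90 - 88*h = -90 - 88*14 = -90 - 1232 = -1322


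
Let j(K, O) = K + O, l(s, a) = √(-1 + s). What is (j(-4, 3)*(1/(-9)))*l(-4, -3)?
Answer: I*√5/9 ≈ 0.24845*I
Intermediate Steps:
(j(-4, 3)*(1/(-9)))*l(-4, -3) = ((-4 + 3)*(1/(-9)))*√(-1 - 4) = (-(-1)/9)*√(-5) = (-1*(-⅑))*(I*√5) = (I*√5)/9 = I*√5/9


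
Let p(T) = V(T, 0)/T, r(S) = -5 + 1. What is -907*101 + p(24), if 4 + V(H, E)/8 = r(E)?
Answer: -274829/3 ≈ -91610.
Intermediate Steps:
r(S) = -4
V(H, E) = -64 (V(H, E) = -32 + 8*(-4) = -32 - 32 = -64)
p(T) = -64/T
-907*101 + p(24) = -907*101 - 64/24 = -91607 - 64*1/24 = -91607 - 8/3 = -274829/3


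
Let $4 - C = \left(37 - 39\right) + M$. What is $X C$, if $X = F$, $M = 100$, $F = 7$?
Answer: $-658$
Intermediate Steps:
$C = -94$ ($C = 4 - \left(\left(37 - 39\right) + 100\right) = 4 - \left(-2 + 100\right) = 4 - 98 = -94$)
$X = 7$
$X C = 7 \left(-94\right) = -658$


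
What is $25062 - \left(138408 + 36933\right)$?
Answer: $-150279$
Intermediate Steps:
$25062 - \left(138408 + 36933\right) = 25062 - 175341 = -150279$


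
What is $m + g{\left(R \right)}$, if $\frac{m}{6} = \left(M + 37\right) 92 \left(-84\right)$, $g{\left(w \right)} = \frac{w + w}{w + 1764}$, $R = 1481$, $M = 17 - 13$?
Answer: $- \frac{6169027598}{3245} \approx -1.9011 \cdot 10^{6}$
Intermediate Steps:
$M = 4$ ($M = 17 - 13 = 4$)
$g{\left(w \right)} = \frac{2 w}{1764 + w}$
$m = -1901088$ ($m = 6 \left(4 + 37\right) 92 \left(-84\right) = 6 \cdot 41 \cdot 92 \left(-84\right) = 6 \cdot 3772 \left(-84\right) = 6 \left(-316848\right) = -1901088$)
$m + g{\left(R \right)} = -1901088 + 2 \cdot 1481 \frac{1}{1764 + 1481} = -1901088 + 2 \cdot 1481 \cdot \frac{1}{3245} = -1901088 + \frac{2962}{3245} = - \frac{6169027598}{3245}$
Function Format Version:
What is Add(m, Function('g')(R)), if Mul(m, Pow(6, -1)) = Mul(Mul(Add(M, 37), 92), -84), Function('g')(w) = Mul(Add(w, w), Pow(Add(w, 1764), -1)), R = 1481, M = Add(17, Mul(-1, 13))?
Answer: Rational(-6169027598, 3245) ≈ -1.9011e+6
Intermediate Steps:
M = 4 (M = Add(17, -13) = 4)
Function('g')(w) = Mul(2, w, Pow(Add(1764, w), -1)) (Function('g')(w) = Mul(Mul(2, w), Pow(Add(1764, w), -1)) = Mul(2, w, Pow(Add(1764, w), -1)))
m = -1901088 (m = Mul(6, Mul(Mul(Add(4, 37), 92), -84)) = Mul(6, Mul(Mul(41, 92), -84)) = Mul(6, Mul(3772, -84)) = Mul(6, -316848) = -1901088)
Add(m, Function('g')(R)) = Add(-1901088, Mul(2, 1481, Pow(Add(1764, 1481), -1))) = Add(-1901088, Mul(2, 1481, Pow(3245, -1))) = Add(-1901088, Mul(2, 1481, Rational(1, 3245))) = Add(-1901088, Rational(2962, 3245)) = Rational(-6169027598, 3245)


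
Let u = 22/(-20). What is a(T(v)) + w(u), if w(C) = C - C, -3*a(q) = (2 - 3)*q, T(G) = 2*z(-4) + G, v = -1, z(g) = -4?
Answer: -3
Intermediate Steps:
u = -11/10 (u = 22*(-1/20) = -11/10 ≈ -1.1000)
T(G) = -8 + G (T(G) = 2*(-4) + G = -8 + G)
a(q) = q/3 (a(q) = -(2 - 3)*q/3 = -(-1)*q/3 = q/3)
w(C) = 0
a(T(v)) + w(u) = (-8 - 1)/3 + 0 = (1/3)*(-9) + 0 = -3 + 0 = -3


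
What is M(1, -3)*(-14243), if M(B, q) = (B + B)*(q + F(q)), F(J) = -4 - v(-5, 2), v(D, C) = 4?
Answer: 313346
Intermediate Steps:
F(J) = -8 (F(J) = -4 - 1*4 = -4 - 4 = -8)
M(B, q) = 2*B*(-8 + q) (M(B, q) = (B + B)*(q - 8) = (2*B)*(-8 + q) = 2*B*(-8 + q))
M(1, -3)*(-14243) = (2*1*(-8 - 3))*(-14243) = (2*1*(-11))*(-14243) = -22*(-14243) = 313346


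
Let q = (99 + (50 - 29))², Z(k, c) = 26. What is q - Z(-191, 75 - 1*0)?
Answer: 14374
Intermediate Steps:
q = 14400 (q = (99 + 21)² = 120² = 14400)
q - Z(-191, 75 - 1*0) = 14400 - 1*26 = 14400 - 26 = 14374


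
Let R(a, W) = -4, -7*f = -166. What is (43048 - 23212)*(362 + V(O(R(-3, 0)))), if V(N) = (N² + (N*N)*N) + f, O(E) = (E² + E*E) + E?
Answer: 3210496272/7 ≈ 4.5864e+8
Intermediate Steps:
f = 166/7 (f = -⅐*(-166) = 166/7 ≈ 23.714)
O(E) = E + 2*E² (O(E) = (E² + E²) + E = 2*E² + E = E + 2*E²)
V(N) = 166/7 + N² + N³ (V(N) = (N² + (N*N)*N) + 166/7 = (N² + N²*N) + 166/7 = (N² + N³) + 166/7 = 166/7 + N² + N³)
(43048 - 23212)*(362 + V(O(R(-3, 0)))) = (43048 - 23212)*(362 + (166/7 + (-4*(1 + 2*(-4)))² + (-4*(1 + 2*(-4)))³)) = 19836*(362 + (166/7 + (-4*(1 - 8))² + (-4*(1 - 8))³)) = 19836*(362 + (166/7 + (-4*(-7))² + (-4*(-7))³)) = 19836*(362 + (166/7 + 28² + 28³)) = 19836*(362 + (166/7 + 784 + 21952)) = 19836*(362 + 159318/7) = 19836*(161852/7) = 3210496272/7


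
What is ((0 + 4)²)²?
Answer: 256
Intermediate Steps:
((0 + 4)²)² = (4²)² = 16² = 256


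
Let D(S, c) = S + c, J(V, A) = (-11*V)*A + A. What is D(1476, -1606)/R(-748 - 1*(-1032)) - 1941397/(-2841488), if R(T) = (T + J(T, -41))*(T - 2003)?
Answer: 428261118589301/626815524960144 ≈ 0.68323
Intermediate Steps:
J(V, A) = A - 11*A*V (J(V, A) = -11*A*V + A = A - 11*A*V)
R(T) = (-2003 + T)*(-41 + 452*T) (R(T) = (T - 41*(1 - 11*T))*(T - 2003) = (T + (-41 + 451*T))*(-2003 + T) = (-41 + 452*T)*(-2003 + T) = (-2003 + T)*(-41 + 452*T))
D(1476, -1606)/R(-748 - 1*(-1032)) - 1941397/(-2841488) = (1476 - 1606)/(82123 - 905397*(-748 - 1*(-1032)) + 452*(-748 - 1*(-1032))**2) - 1941397/(-2841488) = -130/(82123 - 905397*(-748 + 1032) + 452*(-748 + 1032)**2) - 1941397*(-1/2841488) = -130/(82123 - 905397*284 + 452*284**2) + 1941397/2841488 = -130/(82123 - 257132748 + 452*80656) + 1941397/2841488 = -130/(82123 - 257132748 + 36456512) + 1941397/2841488 = -130/(-220594113) + 1941397/2841488 = -130*(-1/220594113) + 1941397/2841488 = 130/220594113 + 1941397/2841488 = 428261118589301/626815524960144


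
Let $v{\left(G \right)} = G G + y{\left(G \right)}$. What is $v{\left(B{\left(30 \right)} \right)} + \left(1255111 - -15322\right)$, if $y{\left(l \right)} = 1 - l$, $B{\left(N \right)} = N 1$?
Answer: $1271304$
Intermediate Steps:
$B{\left(N \right)} = N$
$v{\left(G \right)} = 1 + G^{2} - G$ ($v{\left(G \right)} = G G - \left(-1 + G\right) = G^{2} - \left(-1 + G\right) = 1 + G^{2} - G$)
$v{\left(B{\left(30 \right)} \right)} + \left(1255111 - -15322\right) = \left(1 + 30^{2} - 30\right) + \left(1255111 - -15322\right) = \left(1 + 900 - 30\right) + \left(1255111 + 15322\right) = 871 + 1270433 = 1271304$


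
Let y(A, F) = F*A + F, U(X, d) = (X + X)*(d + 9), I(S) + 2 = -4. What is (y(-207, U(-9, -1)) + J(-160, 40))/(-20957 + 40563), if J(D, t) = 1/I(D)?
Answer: 177983/117636 ≈ 1.5130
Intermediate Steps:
I(S) = -6 (I(S) = -2 - 4 = -6)
U(X, d) = 2*X*(9 + d) (U(X, d) = (2*X)*(9 + d) = 2*X*(9 + d))
y(A, F) = F + A*F (y(A, F) = A*F + F = F + A*F)
J(D, t) = -1/6 (J(D, t) = 1/(-6) = -1/6)
(y(-207, U(-9, -1)) + J(-160, 40))/(-20957 + 40563) = ((2*(-9)*(9 - 1))*(1 - 207) - 1/6)/(-20957 + 40563) = ((2*(-9)*8)*(-206) - 1/6)/19606 = (-144*(-206) - 1/6)*(1/19606) = (29664 - 1/6)*(1/19606) = (177983/6)*(1/19606) = 177983/117636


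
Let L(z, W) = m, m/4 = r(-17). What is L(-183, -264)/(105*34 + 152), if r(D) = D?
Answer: -34/1861 ≈ -0.018270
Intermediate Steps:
m = -68 (m = 4*(-17) = -68)
L(z, W) = -68
L(-183, -264)/(105*34 + 152) = -68/(105*34 + 152) = -68/(3570 + 152) = -68/3722 = -68*1/3722 = -34/1861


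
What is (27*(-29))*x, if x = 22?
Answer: -17226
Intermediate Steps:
(27*(-29))*x = (27*(-29))*22 = -783*22 = -17226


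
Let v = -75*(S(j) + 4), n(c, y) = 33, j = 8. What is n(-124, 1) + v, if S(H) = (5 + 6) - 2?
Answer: -942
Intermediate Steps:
S(H) = 9 (S(H) = 11 - 2 = 9)
v = -975 (v = -75*(9 + 4) = -75*13 = -975)
n(-124, 1) + v = 33 - 975 = -942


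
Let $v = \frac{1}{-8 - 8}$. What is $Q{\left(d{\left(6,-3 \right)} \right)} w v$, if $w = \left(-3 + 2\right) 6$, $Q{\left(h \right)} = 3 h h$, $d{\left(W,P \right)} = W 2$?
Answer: $162$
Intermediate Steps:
$d{\left(W,P \right)} = 2 W$
$Q{\left(h \right)} = 3 h^{2}$
$v = - \frac{1}{16}$ ($v = \frac{1}{-16} = - \frac{1}{16} \approx -0.0625$)
$w = -6$ ($w = \left(-1\right) 6 = -6$)
$Q{\left(d{\left(6,-3 \right)} \right)} w v = 3 \left(2 \cdot 6\right)^{2} \left(-6\right) \left(- \frac{1}{16}\right) = 3 \cdot 12^{2} \left(-6\right) \left(- \frac{1}{16}\right) = 3 \cdot 144 \left(-6\right) \left(- \frac{1}{16}\right) = 432 \left(-6\right) \left(- \frac{1}{16}\right) = \left(-2592\right) \left(- \frac{1}{16}\right) = 162$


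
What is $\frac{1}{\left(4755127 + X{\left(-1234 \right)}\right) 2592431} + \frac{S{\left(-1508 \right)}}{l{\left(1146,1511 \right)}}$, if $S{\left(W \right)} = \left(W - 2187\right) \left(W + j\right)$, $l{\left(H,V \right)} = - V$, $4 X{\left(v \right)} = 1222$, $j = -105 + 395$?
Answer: $- \frac{110965750375911532628}{37255610768113465} \approx -2978.5$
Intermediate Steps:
$j = 290$
$X{\left(v \right)} = \frac{611}{2}$ ($X{\left(v \right)} = \frac{1}{4} \cdot 1222 = \frac{611}{2}$)
$S{\left(W \right)} = \left(-2187 + W\right) \left(290 + W\right)$ ($S{\left(W \right)} = \left(W - 2187\right) \left(W + 290\right) = \left(-2187 + W\right) \left(290 + W\right)$)
$\frac{1}{\left(4755127 + X{\left(-1234 \right)}\right) 2592431} + \frac{S{\left(-1508 \right)}}{l{\left(1146,1511 \right)}} = \frac{1}{\left(4755127 + \frac{611}{2}\right) 2592431} + \frac{-634230 + \left(-1508\right)^{2} - -2860676}{\left(-1\right) 1511} = \frac{1}{\frac{9510865}{2}} \cdot \frac{1}{2592431} + \frac{-634230 + 2274064 + 2860676}{-1511} = \frac{2}{9510865} \cdot \frac{1}{2592431} + 4500510 \left(- \frac{1}{1511}\right) = \frac{2}{24656261262815} - \frac{4500510}{1511} = - \frac{110965750375911532628}{37255610768113465}$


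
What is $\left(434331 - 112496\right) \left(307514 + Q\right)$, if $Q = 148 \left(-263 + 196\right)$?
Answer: $95777452330$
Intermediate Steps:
$Q = -9916$ ($Q = 148 \left(-67\right) = -9916$)
$\left(434331 - 112496\right) \left(307514 + Q\right) = \left(434331 - 112496\right) \left(307514 - 9916\right) = 321835 \cdot 297598 = 95777452330$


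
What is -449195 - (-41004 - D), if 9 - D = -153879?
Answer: -254303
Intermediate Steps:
D = 153888 (D = 9 - 1*(-153879) = 9 + 153879 = 153888)
-449195 - (-41004 - D) = -449195 - (-41004 - 1*153888) = -449195 - (-41004 - 153888) = -449195 - 1*(-194892) = -449195 + 194892 = -254303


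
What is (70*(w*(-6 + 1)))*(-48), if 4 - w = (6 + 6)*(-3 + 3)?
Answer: 67200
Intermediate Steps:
w = 4 (w = 4 - (6 + 6)*(-3 + 3) = 4 - 12*0 = 4 - 1*0 = 4 + 0 = 4)
(70*(w*(-6 + 1)))*(-48) = (70*(4*(-6 + 1)))*(-48) = (70*(4*(-5)))*(-48) = (70*(-20))*(-48) = -1400*(-48) = 67200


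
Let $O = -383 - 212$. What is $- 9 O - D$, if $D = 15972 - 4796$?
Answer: $-5821$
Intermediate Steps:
$O = -595$ ($O = -383 - 212 = -595$)
$D = 11176$ ($D = 15972 - 4796 = 11176$)
$- 9 O - D = \left(-9\right) \left(-595\right) - 11176 = 5355 - 11176 = -5821$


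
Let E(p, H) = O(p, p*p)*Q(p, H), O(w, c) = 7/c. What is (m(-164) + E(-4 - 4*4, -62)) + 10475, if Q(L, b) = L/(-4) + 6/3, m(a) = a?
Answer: 4124449/400 ≈ 10311.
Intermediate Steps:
Q(L, b) = 2 - L/4 (Q(L, b) = L*(-¼) + 6*(⅓) = -L/4 + 2 = 2 - L/4)
E(p, H) = 7*(2 - p/4)/p² (E(p, H) = (7/((p*p)))*(2 - p/4) = (7/(p²))*(2 - p/4) = (7/p²)*(2 - p/4) = 7*(2 - p/4)/p²)
(m(-164) + E(-4 - 4*4, -62)) + 10475 = (-164 + 7*(8 - (-4 - 4*4))/(4*(-4 - 4*4)²)) + 10475 = (-164 + 7*(8 - (-4 - 16))/(4*(-4 - 16)²)) + 10475 = (-164 + (7/4)*(8 - 1*(-20))/(-20)²) + 10475 = (-164 + (7/4)*(1/400)*(8 + 20)) + 10475 = (-164 + (7/4)*(1/400)*28) + 10475 = (-164 + 49/400) + 10475 = -65551/400 + 10475 = 4124449/400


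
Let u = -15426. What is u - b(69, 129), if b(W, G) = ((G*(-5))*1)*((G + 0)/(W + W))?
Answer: -681861/46 ≈ -14823.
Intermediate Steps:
b(W, G) = -5*G²/(2*W) (b(W, G) = (-5*G*1)*(G/((2*W))) = (-5*G)*(G*(1/(2*W))) = (-5*G)*(G/(2*W)) = -5*G²/(2*W))
u - b(69, 129) = -15426 - (-5)*129²/(2*69) = -15426 - (-5)*16641/(2*69) = -15426 - 1*(-27735/46) = -15426 + 27735/46 = -681861/46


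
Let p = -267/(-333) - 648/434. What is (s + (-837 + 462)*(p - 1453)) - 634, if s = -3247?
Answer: 4345722201/8029 ≈ 5.4125e+5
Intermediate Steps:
p = -16651/24087 (p = -267*(-1/333) - 648*1/434 = 89/111 - 324/217 = -16651/24087 ≈ -0.69129)
(s + (-837 + 462)*(p - 1453)) - 634 = (-3247 + (-837 + 462)*(-16651/24087 - 1453)) - 634 = (-3247 - 375*(-35015062/24087)) - 634 = (-3247 + 4376882750/8029) - 634 = 4350812587/8029 - 634 = 4345722201/8029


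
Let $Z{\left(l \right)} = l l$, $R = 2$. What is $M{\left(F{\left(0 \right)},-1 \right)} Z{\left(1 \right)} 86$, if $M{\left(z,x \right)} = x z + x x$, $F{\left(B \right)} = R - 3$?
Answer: $172$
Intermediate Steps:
$Z{\left(l \right)} = l^{2}$
$F{\left(B \right)} = -1$ ($F{\left(B \right)} = 2 - 3 = -1$)
$M{\left(z,x \right)} = x^{2} + x z$ ($M{\left(z,x \right)} = x z + x^{2} = x^{2} + x z$)
$M{\left(F{\left(0 \right)},-1 \right)} Z{\left(1 \right)} 86 = - (-1 - 1) 1^{2} \cdot 86 = \left(-1\right) \left(-2\right) 1 \cdot 86 = 2 \cdot 1 \cdot 86 = 2 \cdot 86 = 172$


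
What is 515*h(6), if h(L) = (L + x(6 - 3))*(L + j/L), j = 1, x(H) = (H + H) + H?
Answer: 95275/2 ≈ 47638.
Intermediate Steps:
x(H) = 3*H (x(H) = 2*H + H = 3*H)
h(L) = (9 + L)*(L + 1/L) (h(L) = (L + 3*(6 - 3))*(L + 1/L) = (L + 3*3)*(L + 1/L) = (L + 9)*(L + 1/L) = (9 + L)*(L + 1/L))
515*h(6) = 515*(1 + 6² + 9*6 + 9/6) = 515*(1 + 36 + 54 + 9*(⅙)) = 515*(1 + 36 + 54 + 3/2) = 515*(185/2) = 95275/2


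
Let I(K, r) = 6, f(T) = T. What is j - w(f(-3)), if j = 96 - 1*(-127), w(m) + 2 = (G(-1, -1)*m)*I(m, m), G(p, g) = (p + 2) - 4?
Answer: 171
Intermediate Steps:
G(p, g) = -2 + p (G(p, g) = (2 + p) - 4 = -2 + p)
w(m) = -2 - 18*m (w(m) = -2 + ((-2 - 1)*m)*6 = -2 - 3*m*6 = -2 - 18*m)
j = 223 (j = 96 + 127 = 223)
j - w(f(-3)) = 223 - (-2 - 18*(-3)) = 223 - (-2 + 54) = 223 - 1*52 = 223 - 52 = 171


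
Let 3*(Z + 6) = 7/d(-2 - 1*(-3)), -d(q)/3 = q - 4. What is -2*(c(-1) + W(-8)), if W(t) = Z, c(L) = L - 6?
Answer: 688/27 ≈ 25.481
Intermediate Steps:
d(q) = 12 - 3*q (d(q) = -3*(q - 4) = -3*(-4 + q) = 12 - 3*q)
Z = -155/27 (Z = -6 + (7/(12 - 3*(-2 - 1*(-3))))/3 = -6 + (7/(12 - 3*(-2 + 3)))/3 = -6 + (7/(12 - 3*1))/3 = -6 + (7/(12 - 3))/3 = -6 + (7/9)/3 = -6 + (7*(1/9))/3 = -6 + (1/3)*(7/9) = -6 + 7/27 = -155/27 ≈ -5.7407)
c(L) = -6 + L
W(t) = -155/27
-2*(c(-1) + W(-8)) = -2*((-6 - 1) - 155/27) = -2*(-7 - 155/27) = -2*(-344/27) = 688/27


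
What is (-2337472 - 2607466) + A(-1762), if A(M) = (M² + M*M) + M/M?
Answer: 1264351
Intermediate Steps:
A(M) = 1 + 2*M² (A(M) = (M² + M²) + 1 = 2*M² + 1 = 1 + 2*M²)
(-2337472 - 2607466) + A(-1762) = (-2337472 - 2607466) + (1 + 2*(-1762)²) = -4944938 + (1 + 2*3104644) = -4944938 + (1 + 6209288) = -4944938 + 6209289 = 1264351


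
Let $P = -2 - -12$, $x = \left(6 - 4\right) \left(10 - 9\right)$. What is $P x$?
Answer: $20$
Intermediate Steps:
$x = 2$ ($x = 2 \cdot 1 = 2$)
$P = 10$ ($P = -2 + 12 = 10$)
$P x = 10 \cdot 2 = 20$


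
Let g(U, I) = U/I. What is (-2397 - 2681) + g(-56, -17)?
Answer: -86270/17 ≈ -5074.7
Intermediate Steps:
(-2397 - 2681) + g(-56, -17) = (-2397 - 2681) - 56/(-17) = -5078 - 56*(-1/17) = -5078 + 56/17 = -86270/17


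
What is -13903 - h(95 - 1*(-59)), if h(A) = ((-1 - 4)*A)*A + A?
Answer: 104523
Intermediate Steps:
h(A) = A - 5*A² (h(A) = (-5*A)*A + A = -5*A² + A = A - 5*A²)
-13903 - h(95 - 1*(-59)) = -13903 - (95 - 1*(-59))*(1 - 5*(95 - 1*(-59))) = -13903 - (95 + 59)*(1 - 5*(95 + 59)) = -13903 - 154*(1 - 5*154) = -13903 - 154*(1 - 770) = -13903 - 154*(-769) = -13903 - 1*(-118426) = -13903 + 118426 = 104523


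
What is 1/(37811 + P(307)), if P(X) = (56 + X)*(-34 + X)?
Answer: 1/136910 ≈ 7.3041e-6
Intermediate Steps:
P(X) = (-34 + X)*(56 + X)
1/(37811 + P(307)) = 1/(37811 + (-1904 + 307² + 22*307)) = 1/(37811 + (-1904 + 94249 + 6754)) = 1/(37811 + 99099) = 1/136910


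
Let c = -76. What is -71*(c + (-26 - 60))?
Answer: 11502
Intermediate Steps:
-71*(c + (-26 - 60)) = -71*(-76 + (-26 - 60)) = -71*(-76 - 86) = -71*(-162) = 11502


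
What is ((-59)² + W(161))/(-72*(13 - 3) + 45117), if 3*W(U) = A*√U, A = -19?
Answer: 3481/44397 - 19*√161/133191 ≈ 0.076596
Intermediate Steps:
W(U) = -19*√U/3 (W(U) = (-19*√U)/3 = -19*√U/3)
((-59)² + W(161))/(-72*(13 - 3) + 45117) = ((-59)² - 19*√161/3)/(-72*(13 - 3) + 45117) = (3481 - 19*√161/3)/(-72*10 + 45117) = (3481 - 19*√161/3)/(-720 + 45117) = (3481 - 19*√161/3)/44397 = (3481 - 19*√161/3)*(1/44397) = 3481/44397 - 19*√161/133191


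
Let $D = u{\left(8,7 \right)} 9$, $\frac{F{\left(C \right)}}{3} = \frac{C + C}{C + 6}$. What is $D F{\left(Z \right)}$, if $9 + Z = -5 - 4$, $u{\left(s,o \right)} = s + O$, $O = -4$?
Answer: $324$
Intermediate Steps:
$u{\left(s,o \right)} = -4 + s$ ($u{\left(s,o \right)} = s - 4 = -4 + s$)
$Z = -18$ ($Z = -9 - 9 = -18$)
$F{\left(C \right)} = \frac{6 C}{6 + C}$ ($F{\left(C \right)} = 3 \frac{C + C}{C + 6} = 3 \frac{2 C}{6 + C} = \frac{6 C}{6 + C}$)
$D = 36$ ($D = \left(-4 + 8\right) 9 = 4 \cdot 9 = 36$)
$D F{\left(Z \right)} = 36 \cdot 6 \left(-18\right) \frac{1}{6 - 18} = 36 \cdot 6 \left(-18\right) \frac{1}{-12} = 36 \cdot 6 \left(-18\right) \left(- \frac{1}{12}\right) = 36 \cdot 9 = 324$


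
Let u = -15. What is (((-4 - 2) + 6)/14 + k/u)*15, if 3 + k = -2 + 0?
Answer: 5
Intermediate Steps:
k = -5 (k = -3 + (-2 + 0) = -3 - 2 = -5)
(((-4 - 2) + 6)/14 + k/u)*15 = (((-4 - 2) + 6)/14 - 5/(-15))*15 = ((-6 + 6)*(1/14) - 5*(-1/15))*15 = (0*(1/14) + ⅓)*15 = (0 + ⅓)*15 = (⅓)*15 = 5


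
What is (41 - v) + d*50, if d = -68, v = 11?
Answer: -3370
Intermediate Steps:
(41 - v) + d*50 = (41 - 1*11) - 68*50 = (41 - 11) - 3400 = 30 - 3400 = -3370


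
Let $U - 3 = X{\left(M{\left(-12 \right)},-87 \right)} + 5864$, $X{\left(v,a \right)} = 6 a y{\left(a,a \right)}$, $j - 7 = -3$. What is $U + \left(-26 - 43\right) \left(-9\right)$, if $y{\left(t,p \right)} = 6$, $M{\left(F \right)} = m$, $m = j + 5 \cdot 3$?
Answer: $3356$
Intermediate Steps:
$j = 4$ ($j = 7 - 3 = 4$)
$m = 19$ ($m = 4 + 5 \cdot 3 = 4 + 15 = 19$)
$M{\left(F \right)} = 19$
$X{\left(v,a \right)} = 36 a$ ($X{\left(v,a \right)} = 6 a 6 = 36 a$)
$U = 2735$ ($U = 3 + \left(36 \left(-87\right) + 5864\right) = 3 + \left(-3132 + 5864\right) = 3 + 2732 = 2735$)
$U + \left(-26 - 43\right) \left(-9\right) = 2735 + \left(-26 - 43\right) \left(-9\right) = 2735 - -621 = 2735 + 621 = 3356$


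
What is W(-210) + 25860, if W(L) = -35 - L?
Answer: 26035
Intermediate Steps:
W(-210) + 25860 = (-35 - 1*(-210)) + 25860 = (-35 + 210) + 25860 = 175 + 25860 = 26035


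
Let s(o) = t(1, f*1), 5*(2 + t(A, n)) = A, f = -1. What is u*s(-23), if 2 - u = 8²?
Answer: 558/5 ≈ 111.60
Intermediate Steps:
t(A, n) = -2 + A/5
u = -62 (u = 2 - 1*8² = 2 - 1*64 = 2 - 64 = -62)
s(o) = -9/5 (s(o) = -2 + (⅕)*1 = -2 + ⅕ = -9/5)
u*s(-23) = -62*(-9/5) = 558/5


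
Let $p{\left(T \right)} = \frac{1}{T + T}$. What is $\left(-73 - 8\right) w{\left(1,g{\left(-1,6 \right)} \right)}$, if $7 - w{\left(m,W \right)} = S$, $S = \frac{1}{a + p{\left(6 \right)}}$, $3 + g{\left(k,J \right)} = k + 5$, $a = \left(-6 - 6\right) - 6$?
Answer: $- \frac{122877}{215} \approx -571.52$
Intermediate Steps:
$p{\left(T \right)} = \frac{1}{2 T}$
$a = -18$ ($a = -12 - 6 = -18$)
$g{\left(k,J \right)} = 2 + k$ ($g{\left(k,J \right)} = -3 + \left(k + 5\right) = -3 + \left(5 + k\right) = 2 + k$)
$S = - \frac{12}{215}$ ($S = \frac{1}{-18 + \frac{1}{2 \cdot 6}} = \frac{1}{-18 + \frac{1}{2} \cdot \frac{1}{6}} = \frac{1}{-18 + \frac{1}{12}} = \frac{1}{- \frac{215}{12}} = - \frac{12}{215} \approx -0.055814$)
$w{\left(m,W \right)} = \frac{1517}{215}$ ($w{\left(m,W \right)} = 7 - - \frac{12}{215} = 7 + \frac{12}{215} = \frac{1517}{215}$)
$\left(-73 - 8\right) w{\left(1,g{\left(-1,6 \right)} \right)} = \left(-73 - 8\right) \frac{1517}{215} = \left(-81\right) \frac{1517}{215} = - \frac{122877}{215}$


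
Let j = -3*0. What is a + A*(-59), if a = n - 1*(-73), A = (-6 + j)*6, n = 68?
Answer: 2265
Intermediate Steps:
j = 0
A = -36 (A = (-6 + 0)*6 = -6*6 = -36)
a = 141 (a = 68 - 1*(-73) = 68 + 73 = 141)
a + A*(-59) = 141 - 36*(-59) = 141 + 2124 = 2265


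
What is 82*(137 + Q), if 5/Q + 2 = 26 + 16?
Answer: 44977/4 ≈ 11244.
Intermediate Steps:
Q = ⅛ (Q = 5/(-2 + (26 + 16)) = 5/(-2 + 42) = 5/40 = 5*(1/40) = ⅛ ≈ 0.12500)
82*(137 + Q) = 82*(137 + ⅛) = 82*(1097/8) = 44977/4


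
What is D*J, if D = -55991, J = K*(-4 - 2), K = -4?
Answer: -1343784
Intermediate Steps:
J = 24 (J = -4*(-4 - 2) = -4*(-6) = 24)
D*J = -55991*24 = -1343784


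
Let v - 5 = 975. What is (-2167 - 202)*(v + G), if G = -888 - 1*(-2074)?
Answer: -5131254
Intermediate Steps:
v = 980 (v = 5 + 975 = 980)
G = 1186 (G = -888 + 2074 = 1186)
(-2167 - 202)*(v + G) = (-2167 - 202)*(980 + 1186) = -2369*2166 = -5131254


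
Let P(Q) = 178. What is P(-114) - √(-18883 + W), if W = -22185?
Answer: 178 - 2*I*√10267 ≈ 178.0 - 202.65*I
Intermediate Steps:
P(-114) - √(-18883 + W) = 178 - √(-18883 - 22185) = 178 - √(-41068) = 178 - 2*I*√10267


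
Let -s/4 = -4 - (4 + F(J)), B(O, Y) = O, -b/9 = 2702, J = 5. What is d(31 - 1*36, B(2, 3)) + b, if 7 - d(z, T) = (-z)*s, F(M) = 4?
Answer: -24551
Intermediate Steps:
b = -24318 (b = -9*2702 = -24318)
s = 48 (s = -4*(-4 - (4 + 4)) = -4*(-4 - 1*8) = -4*(-4 - 8) = -4*(-12) = 48)
d(z, T) = 7 + 48*z (d(z, T) = 7 - (-z)*48 = 7 - (-48)*z = 7 + 48*z)
d(31 - 1*36, B(2, 3)) + b = (7 + 48*(31 - 1*36)) - 24318 = (7 + 48*(31 - 36)) - 24318 = (7 + 48*(-5)) - 24318 = (7 - 240) - 24318 = -233 - 24318 = -24551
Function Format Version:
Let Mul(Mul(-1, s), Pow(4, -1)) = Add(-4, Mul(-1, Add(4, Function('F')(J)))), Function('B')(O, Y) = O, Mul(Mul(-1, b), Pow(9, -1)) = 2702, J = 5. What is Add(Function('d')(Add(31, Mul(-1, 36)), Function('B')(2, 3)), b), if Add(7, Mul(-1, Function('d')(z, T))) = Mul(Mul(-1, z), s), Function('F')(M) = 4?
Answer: -24551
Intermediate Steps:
b = -24318 (b = Mul(-9, 2702) = -24318)
s = 48 (s = Mul(-4, Add(-4, Mul(-1, Add(4, 4)))) = Mul(-4, Add(-4, Mul(-1, 8))) = Mul(-4, Add(-4, -8)) = Mul(-4, -12) = 48)
Function('d')(z, T) = Add(7, Mul(48, z)) (Function('d')(z, T) = Add(7, Mul(-1, Mul(Mul(-1, z), 48))) = Add(7, Mul(-1, Mul(-48, z))) = Add(7, Mul(48, z)))
Add(Function('d')(Add(31, Mul(-1, 36)), Function('B')(2, 3)), b) = Add(Add(7, Mul(48, Add(31, Mul(-1, 36)))), -24318) = Add(Add(7, Mul(48, Add(31, -36))), -24318) = Add(Add(7, Mul(48, -5)), -24318) = Add(Add(7, -240), -24318) = Add(-233, -24318) = -24551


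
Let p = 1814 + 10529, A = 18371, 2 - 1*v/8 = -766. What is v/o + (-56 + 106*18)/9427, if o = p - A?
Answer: -1062628/1291499 ≈ -0.82279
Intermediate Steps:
v = 6144 (v = 16 - 8*(-766) = 16 + 6128 = 6144)
p = 12343
o = -6028 (o = 12343 - 1*18371 = 12343 - 18371 = -6028)
v/o + (-56 + 106*18)/9427 = 6144/(-6028) + (-56 + 106*18)/9427 = 6144*(-1/6028) + (-56 + 1908)*(1/9427) = -1536/1507 + 1852*(1/9427) = -1536/1507 + 1852/9427 = -1062628/1291499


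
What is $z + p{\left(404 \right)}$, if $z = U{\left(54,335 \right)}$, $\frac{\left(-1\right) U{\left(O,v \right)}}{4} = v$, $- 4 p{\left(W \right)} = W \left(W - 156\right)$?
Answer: $-26388$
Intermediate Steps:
$p{\left(W \right)} = - \frac{W \left(-156 + W\right)}{4}$ ($p{\left(W \right)} = - \frac{W \left(W - 156\right)}{4} = - \frac{W \left(-156 + W\right)}{4}$)
$U{\left(O,v \right)} = - 4 v$
$z = -1340$ ($z = \left(-4\right) 335 = -1340$)
$z + p{\left(404 \right)} = -1340 + \frac{1}{4} \cdot 404 \left(156 - 404\right) = -1340 + \frac{1}{4} \cdot 404 \left(-248\right) = -1340 - 25048 = -26388$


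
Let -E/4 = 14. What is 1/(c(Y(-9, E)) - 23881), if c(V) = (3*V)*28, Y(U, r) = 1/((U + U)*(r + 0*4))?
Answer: -12/286571 ≈ -4.1874e-5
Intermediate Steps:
E = -56 (E = -4*14 = -56)
Y(U, r) = 1/(2*U*r) (Y(U, r) = 1/((2*U)*(r + 0)) = 1/((2*U)*r) = 1/(2*U*r))
c(V) = 84*V
1/(c(Y(-9, E)) - 23881) = 1/(84*((½)/(-9*(-56))) - 23881) = 1/(84*((½)*(-⅑)*(-1/56)) - 23881) = 1/(84*(1/1008) - 23881) = 1/(1/12 - 23881) = 1/(-286571/12) = -12/286571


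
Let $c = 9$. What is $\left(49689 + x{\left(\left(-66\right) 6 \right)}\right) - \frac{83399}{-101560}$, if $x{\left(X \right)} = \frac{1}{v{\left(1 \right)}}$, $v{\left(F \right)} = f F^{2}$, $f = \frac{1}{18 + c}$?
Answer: $\frac{5049240359}{101560} \approx 49717.0$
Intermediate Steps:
$f = \frac{1}{27}$ ($f = \frac{1}{18 + 9} = \frac{1}{27} \approx 0.037037$)
$v{\left(F \right)} = \frac{F^{2}}{27}$
$x{\left(X \right)} = 27$ ($x{\left(X \right)} = \frac{1}{\frac{1}{27} \cdot 1^{2}} = \frac{1}{\frac{1}{27} \cdot 1} = \frac{1}{\frac{1}{27}} = 27$)
$\left(49689 + x{\left(\left(-66\right) 6 \right)}\right) - \frac{83399}{-101560} = \left(49689 + 27\right) - \frac{83399}{-101560} = 49716 - - \frac{83399}{101560} = 49716 + \frac{83399}{101560} = \frac{5049240359}{101560}$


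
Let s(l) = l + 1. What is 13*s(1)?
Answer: 26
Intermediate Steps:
s(l) = 1 + l
13*s(1) = 13*(1 + 1) = 13*2 = 26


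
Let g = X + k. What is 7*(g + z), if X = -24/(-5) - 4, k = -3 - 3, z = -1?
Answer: -217/5 ≈ -43.400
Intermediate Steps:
k = -6
X = ⅘ (X = -24*(-1)/5 - 4 = -4*(-6/5) - 4 = 24/5 - 4 = ⅘ ≈ 0.80000)
g = -26/5 (g = ⅘ - 6 = -26/5 ≈ -5.2000)
7*(g + z) = 7*(-26/5 - 1) = 7*(-31/5) = -217/5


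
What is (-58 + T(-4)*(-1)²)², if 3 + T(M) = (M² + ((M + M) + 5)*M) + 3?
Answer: 900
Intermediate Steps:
T(M) = M² + M*(5 + 2*M) (T(M) = -3 + ((M² + ((M + M) + 5)*M) + 3) = -3 + ((M² + (2*M + 5)*M) + 3) = -3 + ((M² + (5 + 2*M)*M) + 3) = -3 + ((M² + M*(5 + 2*M)) + 3) = -3 + (3 + M² + M*(5 + 2*M)) = M² + M*(5 + 2*M))
(-58 + T(-4)*(-1)²)² = (-58 - 4*(5 + 3*(-4))*(-1)²)² = (-58 - 4*(5 - 12)*1)² = (-58 - 4*(-7)*1)² = (-58 + 28*1)² = (-58 + 28)² = (-30)² = 900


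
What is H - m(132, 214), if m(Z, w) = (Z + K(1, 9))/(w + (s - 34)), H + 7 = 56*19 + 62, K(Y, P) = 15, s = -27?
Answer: 57020/51 ≈ 1118.0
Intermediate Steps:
H = 1119 (H = -7 + (56*19 + 62) = -7 + (1064 + 62) = -7 + 1126 = 1119)
m(Z, w) = (15 + Z)/(-61 + w) (m(Z, w) = (Z + 15)/(w + (-27 - 34)) = (15 + Z)/(w - 61) = (15 + Z)/(-61 + w))
H - m(132, 214) = 1119 - (15 + 132)/(-61 + 214) = 1119 - 147/153 = 1119 - 1*49/51 = 1119 - 49/51 = 57020/51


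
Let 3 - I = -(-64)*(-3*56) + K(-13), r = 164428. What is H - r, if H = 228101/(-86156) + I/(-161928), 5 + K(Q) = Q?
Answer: -63721783318945/387529688 ≈ -1.6443e+5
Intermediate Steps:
K(Q) = -5 + Q
I = 10773 (I = 3 - (-(-64)*(-3*56) + (-5 - 13)) = 3 - (-(-64)*(-168) - 18) = 3 - (-64*168 - 18) = 3 - (-10752 - 18) = 3 - 1*(-10770) = 3 + 10770 = 10773)
H = -1051780481/387529688 (H = 228101/(-86156) + 10773/(-161928) = 228101*(-1/86156) + 10773*(-1/161928) = -228101/86156 - 1197/17992 = -1051780481/387529688 ≈ -2.7141)
H - r = -1051780481/387529688 - 1*164428 = -1051780481/387529688 - 164428 = -63721783318945/387529688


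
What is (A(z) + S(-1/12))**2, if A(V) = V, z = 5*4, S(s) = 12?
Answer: 1024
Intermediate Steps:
z = 20
(A(z) + S(-1/12))**2 = (20 + 12)**2 = 32**2 = 1024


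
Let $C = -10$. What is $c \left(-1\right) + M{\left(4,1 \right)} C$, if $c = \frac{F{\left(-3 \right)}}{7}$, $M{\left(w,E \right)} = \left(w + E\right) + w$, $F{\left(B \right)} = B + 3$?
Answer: $-90$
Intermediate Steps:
$F{\left(B \right)} = 3 + B$
$M{\left(w,E \right)} = E + 2 w$ ($M{\left(w,E \right)} = \left(E + w\right) + w = E + 2 w$)
$c = 0$ ($c = \frac{3 - 3}{7} = 0 \cdot \frac{1}{7} = 0$)
$c \left(-1\right) + M{\left(4,1 \right)} C = 0 \left(-1\right) + \left(1 + 2 \cdot 4\right) \left(-10\right) = 0 + \left(1 + 8\right) \left(-10\right) = 0 + 9 \left(-10\right) = 0 - 90 = -90$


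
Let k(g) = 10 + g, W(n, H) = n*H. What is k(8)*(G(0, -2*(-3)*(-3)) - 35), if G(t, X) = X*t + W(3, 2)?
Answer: -522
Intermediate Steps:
W(n, H) = H*n
G(t, X) = 6 + X*t (G(t, X) = X*t + 2*3 = X*t + 6 = 6 + X*t)
k(8)*(G(0, -2*(-3)*(-3)) - 35) = (10 + 8)*((6 + (-2*(-3)*(-3))*0) - 35) = 18*((6 + (6*(-3))*0) - 35) = 18*((6 - 18*0) - 35) = 18*((6 + 0) - 35) = 18*(6 - 35) = 18*(-29) = -522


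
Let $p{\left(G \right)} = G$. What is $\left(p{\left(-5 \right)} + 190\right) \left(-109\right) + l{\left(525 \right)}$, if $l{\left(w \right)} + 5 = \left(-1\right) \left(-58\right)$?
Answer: $-20112$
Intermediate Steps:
$l{\left(w \right)} = 53$ ($l{\left(w \right)} = -5 - -58 = -5 + 58 = 53$)
$\left(p{\left(-5 \right)} + 190\right) \left(-109\right) + l{\left(525 \right)} = \left(-5 + 190\right) \left(-109\right) + 53 = 185 \left(-109\right) + 53 = -20165 + 53 = -20112$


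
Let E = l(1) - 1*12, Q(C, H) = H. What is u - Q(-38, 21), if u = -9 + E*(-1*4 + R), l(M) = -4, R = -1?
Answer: 50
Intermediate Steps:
E = -16 (E = -4 - 1*12 = -4 - 12 = -16)
u = 71 (u = -9 - 16*(-1*4 - 1) = -9 - 16*(-4 - 1) = -9 - 16*(-5) = -9 + 80 = 71)
u - Q(-38, 21) = 71 - 1*21 = 71 - 21 = 50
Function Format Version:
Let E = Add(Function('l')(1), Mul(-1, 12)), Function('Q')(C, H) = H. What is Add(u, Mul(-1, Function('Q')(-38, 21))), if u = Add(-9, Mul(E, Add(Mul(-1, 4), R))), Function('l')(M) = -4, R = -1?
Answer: 50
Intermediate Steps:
E = -16 (E = Add(-4, Mul(-1, 12)) = Add(-4, -12) = -16)
u = 71 (u = Add(-9, Mul(-16, Add(Mul(-1, 4), -1))) = Add(-9, Mul(-16, Add(-4, -1))) = Add(-9, Mul(-16, -5)) = Add(-9, 80) = 71)
Add(u, Mul(-1, Function('Q')(-38, 21))) = Add(71, Mul(-1, 21)) = Add(71, -21) = 50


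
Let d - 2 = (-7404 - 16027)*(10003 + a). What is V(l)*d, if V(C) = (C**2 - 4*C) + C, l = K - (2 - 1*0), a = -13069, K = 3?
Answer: -143678896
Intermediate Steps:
l = 1 (l = 3 - (2 - 1*0) = 3 - (2 + 0) = 3 - 1*2 = 3 - 2 = 1)
V(C) = C**2 - 3*C
d = 71839448 (d = 2 + (-7404 - 16027)*(10003 - 13069) = 2 - 23431*(-3066) = 2 + 71839446 = 71839448)
V(l)*d = (1*(-3 + 1))*71839448 = (1*(-2))*71839448 = -2*71839448 = -143678896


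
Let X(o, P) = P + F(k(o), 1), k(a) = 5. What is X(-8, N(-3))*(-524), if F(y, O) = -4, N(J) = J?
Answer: 3668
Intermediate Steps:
X(o, P) = -4 + P (X(o, P) = P - 4 = -4 + P)
X(-8, N(-3))*(-524) = (-4 - 3)*(-524) = -7*(-524) = 3668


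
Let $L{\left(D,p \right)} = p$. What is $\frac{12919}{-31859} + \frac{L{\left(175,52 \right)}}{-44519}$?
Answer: $- \frac{576797629}{1418330821} \approx -0.40667$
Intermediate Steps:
$\frac{12919}{-31859} + \frac{L{\left(175,52 \right)}}{-44519} = \frac{12919}{-31859} + \frac{52}{-44519} = 12919 \left(- \frac{1}{31859}\right) + 52 \left(- \frac{1}{44519}\right) = - \frac{12919}{31859} - \frac{52}{44519} = - \frac{576797629}{1418330821}$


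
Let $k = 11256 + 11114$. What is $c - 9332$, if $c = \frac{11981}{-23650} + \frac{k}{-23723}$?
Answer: $- \frac{5236522077163}{561048950} \approx -9333.5$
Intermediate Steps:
$k = 22370$
$c = - \frac{813275763}{561048950}$ ($c = \frac{11981}{-23650} + \frac{22370}{-23723} = 11981 \left(- \frac{1}{23650}\right) + 22370 \left(- \frac{1}{23723}\right) = - \frac{11981}{23650} - \frac{22370}{23723} = - \frac{813275763}{561048950} \approx -1.4496$)
$c - 9332 = - \frac{813275763}{561048950} - 9332 = - \frac{5236522077163}{561048950}$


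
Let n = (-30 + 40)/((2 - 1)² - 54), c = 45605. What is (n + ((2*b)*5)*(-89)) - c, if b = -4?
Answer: -2228395/53 ≈ -42045.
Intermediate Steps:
n = -10/53 (n = 10/(1² - 54) = 10/(1 - 54) = 10/(-53) = 10*(-1/53) = -10/53 ≈ -0.18868)
(n + ((2*b)*5)*(-89)) - c = (-10/53 + ((2*(-4))*5)*(-89)) - 1*45605 = (-10/53 - 8*5*(-89)) - 45605 = (-10/53 - 40*(-89)) - 45605 = (-10/53 + 3560) - 45605 = 188670/53 - 45605 = -2228395/53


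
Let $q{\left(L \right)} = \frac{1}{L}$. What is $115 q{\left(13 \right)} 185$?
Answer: $\frac{21275}{13} \approx 1636.5$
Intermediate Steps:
$115 q{\left(13 \right)} 185 = \frac{115}{13} \cdot 185 = \frac{21275}{13}$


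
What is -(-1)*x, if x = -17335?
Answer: -17335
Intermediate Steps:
-(-1)*x = -(-1)*(-17335) = -1*17335 = -17335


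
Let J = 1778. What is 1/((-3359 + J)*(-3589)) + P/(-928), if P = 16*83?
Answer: -470959289/329104122 ≈ -1.4310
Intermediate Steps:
P = 1328
1/((-3359 + J)*(-3589)) + P/(-928) = 1/((-3359 + 1778)*(-3589)) + 1328/(-928) = -1/3589/(-1581) + 1328*(-1/928) = -1/1581*(-1/3589) - 83/58 = 1/5674209 - 83/58 = -470959289/329104122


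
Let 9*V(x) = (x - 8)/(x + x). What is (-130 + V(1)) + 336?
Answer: 3701/18 ≈ 205.61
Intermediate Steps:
V(x) = (-8 + x)/(18*x) (V(x) = ((x - 8)/(x + x))/9 = ((-8 + x)/((2*x)))/9 = ((-8 + x)*(1/(2*x)))/9 = ((-8 + x)/(2*x))/9 = (-8 + x)/(18*x))
(-130 + V(1)) + 336 = (-130 + (1/18)*(-8 + 1)/1) + 336 = (-130 + (1/18)*1*(-7)) + 336 = (-130 - 7/18) + 336 = -2347/18 + 336 = 3701/18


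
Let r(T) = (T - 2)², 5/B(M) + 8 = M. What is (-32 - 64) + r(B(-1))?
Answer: -7247/81 ≈ -89.469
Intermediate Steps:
B(M) = 5/(-8 + M)
r(T) = (-2 + T)²
(-32 - 64) + r(B(-1)) = (-32 - 64) + (-2 + 5/(-8 - 1))² = -96 + (-2 + 5/(-9))² = -96 + (-2 + 5*(-⅑))² = -96 + (-2 - 5/9)² = -96 + (-23/9)² = -96 + 529/81 = -7247/81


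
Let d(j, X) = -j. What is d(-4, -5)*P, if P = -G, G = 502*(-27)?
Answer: 54216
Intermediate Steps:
G = -13554
P = 13554 (P = -1*(-13554) = 13554)
d(-4, -5)*P = -1*(-4)*13554 = 4*13554 = 54216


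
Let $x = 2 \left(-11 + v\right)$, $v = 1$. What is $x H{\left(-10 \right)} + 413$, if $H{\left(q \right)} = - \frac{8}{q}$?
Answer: $397$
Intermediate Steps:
$x = -20$ ($x = 2 \left(-11 + 1\right) = 2 \left(-10\right) = -20$)
$x H{\left(-10 \right)} + 413 = - 20 \left(- \frac{8}{-10}\right) + 413 = - 20 \left(\left(-8\right) \left(- \frac{1}{10}\right)\right) + 413 = \left(-20\right) \frac{4}{5} + 413 = -16 + 413 = 397$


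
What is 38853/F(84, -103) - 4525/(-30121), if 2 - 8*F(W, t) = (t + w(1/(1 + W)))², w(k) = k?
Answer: -4806866811625/164843768999 ≈ -29.160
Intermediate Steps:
F(W, t) = ¼ - (t + 1/(1 + W))²/8
38853/F(84, -103) - 4525/(-30121) = 38853/(¼ - (1 - 103 + 84*(-103))²/(8*(1 + 84)²)) - 4525/(-30121) = 38853/(¼ - ⅛*(1 - 103 - 8652)²/85²) - 4525*(-1/30121) = 38853/(¼ - ⅛*1/7225*(-8754)²) + 4525/30121 = 38853/(¼ - ⅛*1/7225*76632516) + 4525/30121 = 38853/(¼ - 19158129/14450) + 4525/30121 = 38853/(-38309033/28900) + 4525/30121 = 38853*(-28900/38309033) + 4525/30121 = -1122851700/38309033 + 4525/30121 = -4806866811625/164843768999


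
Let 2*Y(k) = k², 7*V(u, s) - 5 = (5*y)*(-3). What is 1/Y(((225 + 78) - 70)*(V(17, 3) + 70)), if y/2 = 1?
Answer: 98/11738639025 ≈ 8.3485e-9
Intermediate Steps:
y = 2 (y = 2*1 = 2)
V(u, s) = -25/7 (V(u, s) = 5/7 + ((5*2)*(-3))/7 = 5/7 + (10*(-3))/7 = 5/7 + (⅐)*(-30) = 5/7 - 30/7 = -25/7)
Y(k) = k²/2
1/Y(((225 + 78) - 70)*(V(17, 3) + 70)) = 1/((((225 + 78) - 70)*(-25/7 + 70))²/2) = 1/(((303 - 70)*(465/7))²/2) = 1/((233*(465/7))²/2) = 1/((108345/7)²/2) = 1/((½)*(11738639025/49)) = 1/(11738639025/98) = 98/11738639025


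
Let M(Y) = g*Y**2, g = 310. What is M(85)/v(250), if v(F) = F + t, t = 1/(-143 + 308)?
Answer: 369558750/41251 ≈ 8958.8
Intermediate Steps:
M(Y) = 310*Y**2
t = 1/165 ≈ 0.0060606
v(F) = 1/165 + F (v(F) = F + 1/165 = 1/165 + F)
M(85)/v(250) = (310*85**2)/(1/165 + 250) = (310*7225)/(41251/165) = 2239750*(165/41251) = 369558750/41251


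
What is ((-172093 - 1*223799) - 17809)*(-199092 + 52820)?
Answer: 60512872672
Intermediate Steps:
((-172093 - 1*223799) - 17809)*(-199092 + 52820) = ((-172093 - 223799) - 17809)*(-146272) = (-395892 - 17809)*(-146272) = -413701*(-146272) = 60512872672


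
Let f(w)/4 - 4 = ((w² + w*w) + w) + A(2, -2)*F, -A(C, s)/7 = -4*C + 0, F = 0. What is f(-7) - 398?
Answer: -18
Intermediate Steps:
A(C, s) = 28*C (A(C, s) = -7*(-4*C + 0) = -(-28)*C = 28*C)
f(w) = 16 + 4*w + 8*w² (f(w) = 16 + 4*(((w² + w*w) + w) + (28*2)*0) = 16 + 4*(((w² + w²) + w) + 56*0) = 16 + 4*((2*w² + w) + 0) = 16 + 4*((w + 2*w²) + 0) = 16 + 4*(w + 2*w²) = 16 + (4*w + 8*w²) = 16 + 4*w + 8*w²)
f(-7) - 398 = (16 + 4*(-7) + 8*(-7)²) - 398 = (16 - 28 + 8*49) - 398 = (16 - 28 + 392) - 398 = 380 - 398 = -18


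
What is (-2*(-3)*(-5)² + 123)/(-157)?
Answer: -273/157 ≈ -1.7389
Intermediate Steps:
(-2*(-3)*(-5)² + 123)/(-157) = (6*25 + 123)*(-1/157) = (150 + 123)*(-1/157) = 273*(-1/157) = -273/157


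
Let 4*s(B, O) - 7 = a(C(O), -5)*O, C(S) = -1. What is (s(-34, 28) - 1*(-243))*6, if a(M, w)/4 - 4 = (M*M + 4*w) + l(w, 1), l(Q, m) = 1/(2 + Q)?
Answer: -2215/2 ≈ -1107.5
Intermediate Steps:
a(M, w) = 16 + 4*M**2 + 4/(2 + w) + 16*w (a(M, w) = 16 + 4*((M*M + 4*w) + 1/(2 + w)) = 16 + 4*((M**2 + 4*w) + 1/(2 + w)) = 16 + 4*(M**2 + 1/(2 + w) + 4*w) = 16 + (4*M**2 + 4/(2 + w) + 16*w) = 16 + 4*M**2 + 4/(2 + w) + 16*w)
s(B, O) = 7/4 - 46*O/3 (s(B, O) = 7/4 + ((4*(1 + (2 - 5)*(4 + (-1)**2 + 4*(-5)))/(2 - 5))*O)/4 = 7/4 + ((4*(1 - 3*(4 + 1 - 20))/(-3))*O)/4 = 7/4 + ((4*(-1/3)*(1 - 3*(-15)))*O)/4 = 7/4 + ((4*(-1/3)*(1 + 45))*O)/4 = 7/4 + ((4*(-1/3)*46)*O)/4 = 7/4 + (-184*O/3)/4 = 7/4 - 46*O/3)
(s(-34, 28) - 1*(-243))*6 = ((7/4 - 46/3*28) - 1*(-243))*6 = ((7/4 - 1288/3) + 243)*6 = (-5131/12 + 243)*6 = -2215/12*6 = -2215/2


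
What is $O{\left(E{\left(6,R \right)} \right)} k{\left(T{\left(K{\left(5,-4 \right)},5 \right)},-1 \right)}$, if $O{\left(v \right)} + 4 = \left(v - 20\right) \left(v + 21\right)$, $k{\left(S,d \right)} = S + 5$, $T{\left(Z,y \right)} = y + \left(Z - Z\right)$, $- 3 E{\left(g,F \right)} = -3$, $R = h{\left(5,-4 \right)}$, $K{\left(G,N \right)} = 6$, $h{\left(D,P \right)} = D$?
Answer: $-4220$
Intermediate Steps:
$R = 5$
$E{\left(g,F \right)} = 1$ ($E{\left(g,F \right)} = \left(- \frac{1}{3}\right) \left(-3\right) = 1$)
$T{\left(Z,y \right)} = y$ ($T{\left(Z,y \right)} = y + 0 = y$)
$k{\left(S,d \right)} = 5 + S$
$O{\left(v \right)} = -4 + \left(-20 + v\right) \left(21 + v\right)$ ($O{\left(v \right)} = -4 + \left(v - 20\right) \left(v + 21\right) = -4 + \left(-20 + v\right) \left(21 + v\right)$)
$O{\left(E{\left(6,R \right)} \right)} k{\left(T{\left(K{\left(5,-4 \right)},5 \right)},-1 \right)} = \left(-424 + 1 + 1^{2}\right) \left(5 + 5\right) = \left(-424 + 1 + 1\right) 10 = \left(-422\right) 10 = -4220$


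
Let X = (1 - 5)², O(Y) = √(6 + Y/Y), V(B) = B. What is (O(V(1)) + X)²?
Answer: (16 + √7)² ≈ 347.66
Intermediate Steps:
O(Y) = √7 (O(Y) = √(6 + 1) = √7)
X = 16 (X = (-4)² = 16)
(O(V(1)) + X)² = (√7 + 16)² = (16 + √7)²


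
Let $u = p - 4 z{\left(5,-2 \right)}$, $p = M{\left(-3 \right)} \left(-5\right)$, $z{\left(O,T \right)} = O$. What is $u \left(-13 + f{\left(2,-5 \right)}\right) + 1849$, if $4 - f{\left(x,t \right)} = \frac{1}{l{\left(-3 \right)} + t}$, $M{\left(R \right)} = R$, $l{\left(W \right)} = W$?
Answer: $\frac{15147}{8} \approx 1893.4$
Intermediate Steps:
$f{\left(x,t \right)} = 4 - \frac{1}{-3 + t}$
$p = 15$ ($p = \left(-3\right) \left(-5\right) = 15$)
$u = -5$ ($u = 15 - 20 = -5$)
$u \left(-13 + f{\left(2,-5 \right)}\right) + 1849 = - 5 \left(-13 + \frac{-13 + 4 \left(-5\right)}{-3 - 5}\right) + 1849 = - 5 \left(-13 + \frac{-13 - 20}{-8}\right) + 1849 = - 5 \left(-13 - - \frac{33}{8}\right) + 1849 = - 5 \left(-13 + \frac{33}{8}\right) + 1849 = \left(-5\right) \left(- \frac{71}{8}\right) + 1849 = \frac{355}{8} + 1849 = \frac{15147}{8}$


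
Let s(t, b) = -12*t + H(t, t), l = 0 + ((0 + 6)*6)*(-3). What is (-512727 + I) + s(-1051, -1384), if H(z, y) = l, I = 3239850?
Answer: 2739627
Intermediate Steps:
l = -108 (l = 0 + (6*6)*(-3) = 0 + 36*(-3) = 0 - 108 = -108)
H(z, y) = -108
s(t, b) = -108 - 12*t (s(t, b) = -12*t - 108 = -108 - 12*t)
(-512727 + I) + s(-1051, -1384) = (-512727 + 3239850) + (-108 - 12*(-1051)) = 2727123 + (-108 + 12612) = 2727123 + 12504 = 2739627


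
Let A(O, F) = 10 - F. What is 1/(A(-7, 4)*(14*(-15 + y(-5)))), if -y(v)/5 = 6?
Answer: -1/3780 ≈ -0.00026455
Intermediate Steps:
y(v) = -30 (y(v) = -5*6 = -30)
1/(A(-7, 4)*(14*(-15 + y(-5)))) = 1/((10 - 1*4)*(14*(-15 - 30))) = 1/((10 - 4)*(14*(-45))) = 1/(6*(-630)) = 1/(-3780) = -1/3780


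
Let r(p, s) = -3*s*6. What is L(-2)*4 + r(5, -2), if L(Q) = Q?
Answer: 28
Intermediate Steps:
r(p, s) = -18*s
L(-2)*4 + r(5, -2) = -2*4 - 18*(-2) = -8 + 36 = 28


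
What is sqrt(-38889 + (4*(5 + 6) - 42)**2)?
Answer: I*sqrt(38885) ≈ 197.19*I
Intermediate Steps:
sqrt(-38889 + (4*(5 + 6) - 42)**2) = sqrt(-38889 + (4*11 - 42)**2) = sqrt(-38889 + (44 - 42)**2) = sqrt(-38889 + 2**2) = sqrt(-38889 + 4) = sqrt(-38885) = I*sqrt(38885)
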